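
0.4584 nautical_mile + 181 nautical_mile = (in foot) 1.103e+06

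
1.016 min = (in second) 60.96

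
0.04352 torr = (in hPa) 0.05802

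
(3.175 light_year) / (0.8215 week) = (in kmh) 2.176e+11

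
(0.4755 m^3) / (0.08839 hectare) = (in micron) 538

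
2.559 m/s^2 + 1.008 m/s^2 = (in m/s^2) 3.567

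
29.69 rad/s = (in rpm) 283.5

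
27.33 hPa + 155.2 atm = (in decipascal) 1.573e+08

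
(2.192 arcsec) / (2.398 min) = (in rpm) 7.053e-07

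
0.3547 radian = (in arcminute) 1219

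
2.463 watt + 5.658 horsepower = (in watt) 4222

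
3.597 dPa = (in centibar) 0.0003597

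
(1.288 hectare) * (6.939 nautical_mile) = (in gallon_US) 4.373e+10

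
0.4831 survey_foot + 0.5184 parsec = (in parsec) 0.5184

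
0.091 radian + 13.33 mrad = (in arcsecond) 2.152e+04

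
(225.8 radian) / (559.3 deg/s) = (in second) 23.13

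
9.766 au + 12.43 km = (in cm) 1.461e+14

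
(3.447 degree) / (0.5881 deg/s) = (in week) 9.691e-06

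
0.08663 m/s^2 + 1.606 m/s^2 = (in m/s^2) 1.693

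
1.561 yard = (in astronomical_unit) 9.541e-12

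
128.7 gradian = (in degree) 115.8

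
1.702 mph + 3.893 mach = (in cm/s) 1.326e+05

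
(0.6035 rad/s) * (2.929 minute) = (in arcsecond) 2.188e+07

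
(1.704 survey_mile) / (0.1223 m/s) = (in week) 0.03707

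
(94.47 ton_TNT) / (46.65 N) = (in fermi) 8.473e+24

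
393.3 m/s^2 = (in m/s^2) 393.3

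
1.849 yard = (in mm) 1691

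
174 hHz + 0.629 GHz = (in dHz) 6.29e+09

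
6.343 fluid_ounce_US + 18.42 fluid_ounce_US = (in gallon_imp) 0.1611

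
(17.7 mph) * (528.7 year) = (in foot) 4.328e+11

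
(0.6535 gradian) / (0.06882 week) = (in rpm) 2.355e-06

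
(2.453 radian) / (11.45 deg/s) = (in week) 2.03e-05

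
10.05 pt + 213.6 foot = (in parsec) 2.11e-15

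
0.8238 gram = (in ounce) 0.02906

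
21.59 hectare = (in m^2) 2.159e+05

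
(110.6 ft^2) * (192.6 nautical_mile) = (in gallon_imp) 8.062e+08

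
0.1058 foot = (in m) 0.03225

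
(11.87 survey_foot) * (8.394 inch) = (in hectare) 7.714e-05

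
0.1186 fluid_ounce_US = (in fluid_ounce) 0.1186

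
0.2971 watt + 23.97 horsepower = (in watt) 1.787e+04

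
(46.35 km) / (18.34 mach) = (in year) 2.354e-07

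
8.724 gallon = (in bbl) 0.2077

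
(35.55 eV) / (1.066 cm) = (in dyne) 5.343e-11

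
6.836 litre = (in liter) 6.836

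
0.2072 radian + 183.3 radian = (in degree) 1.051e+04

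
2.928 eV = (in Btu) 4.446e-22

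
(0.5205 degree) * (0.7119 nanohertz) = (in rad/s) 6.467e-12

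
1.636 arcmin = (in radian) 0.0004759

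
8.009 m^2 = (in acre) 0.001979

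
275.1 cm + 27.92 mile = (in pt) 1.274e+08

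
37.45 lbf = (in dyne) 1.666e+07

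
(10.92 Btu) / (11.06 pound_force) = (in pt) 6.638e+05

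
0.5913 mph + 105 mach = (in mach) 105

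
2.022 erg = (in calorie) 4.833e-08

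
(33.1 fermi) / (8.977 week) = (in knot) 1.185e-20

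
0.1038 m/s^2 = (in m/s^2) 0.1038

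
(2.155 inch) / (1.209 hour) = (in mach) 3.693e-08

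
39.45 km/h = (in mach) 0.03218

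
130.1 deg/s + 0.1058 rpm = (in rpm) 21.79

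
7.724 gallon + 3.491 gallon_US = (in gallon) 11.21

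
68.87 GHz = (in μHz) 6.887e+16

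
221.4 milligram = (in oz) 0.00781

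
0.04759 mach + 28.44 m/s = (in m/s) 44.64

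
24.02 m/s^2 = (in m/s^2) 24.02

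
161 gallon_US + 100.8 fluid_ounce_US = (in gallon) 161.8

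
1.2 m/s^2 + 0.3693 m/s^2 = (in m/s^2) 1.569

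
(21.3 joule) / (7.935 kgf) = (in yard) 0.2993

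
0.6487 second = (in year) 2.057e-08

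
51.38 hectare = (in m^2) 5.138e+05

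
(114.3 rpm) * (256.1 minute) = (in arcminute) 6.323e+08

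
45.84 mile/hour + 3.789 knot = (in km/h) 80.79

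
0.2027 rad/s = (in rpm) 1.936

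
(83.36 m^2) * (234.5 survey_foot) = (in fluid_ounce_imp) 2.097e+08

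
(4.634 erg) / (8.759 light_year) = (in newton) 5.592e-24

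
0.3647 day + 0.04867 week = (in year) 0.001933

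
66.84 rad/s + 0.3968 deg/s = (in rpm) 638.3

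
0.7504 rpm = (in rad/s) 0.07858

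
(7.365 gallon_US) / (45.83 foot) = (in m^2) 0.001996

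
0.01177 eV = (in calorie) 4.507e-22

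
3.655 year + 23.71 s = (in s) 1.153e+08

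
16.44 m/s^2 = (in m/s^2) 16.44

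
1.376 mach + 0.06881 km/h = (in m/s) 468.5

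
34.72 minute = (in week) 0.003444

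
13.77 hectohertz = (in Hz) 1377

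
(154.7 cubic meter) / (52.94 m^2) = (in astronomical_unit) 1.953e-11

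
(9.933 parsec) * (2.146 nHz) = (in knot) 1.279e+09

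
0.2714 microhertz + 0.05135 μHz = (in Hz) 3.227e-07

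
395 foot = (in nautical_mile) 0.06501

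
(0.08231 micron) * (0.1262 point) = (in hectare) 3.664e-16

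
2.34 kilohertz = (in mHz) 2.34e+06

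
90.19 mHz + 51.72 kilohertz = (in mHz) 5.172e+07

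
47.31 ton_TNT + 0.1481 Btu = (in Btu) 1.876e+08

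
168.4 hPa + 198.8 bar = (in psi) 2886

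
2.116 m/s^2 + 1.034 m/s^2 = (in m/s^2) 3.15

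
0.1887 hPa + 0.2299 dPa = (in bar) 0.0001889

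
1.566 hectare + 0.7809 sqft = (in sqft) 1.686e+05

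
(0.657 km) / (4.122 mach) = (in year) 1.484e-08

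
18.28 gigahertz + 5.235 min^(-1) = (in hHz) 1.828e+08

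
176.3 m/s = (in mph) 394.4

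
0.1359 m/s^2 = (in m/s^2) 0.1359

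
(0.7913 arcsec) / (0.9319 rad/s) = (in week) 6.807e-12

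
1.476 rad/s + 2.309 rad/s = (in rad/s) 3.785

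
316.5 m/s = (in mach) 0.9295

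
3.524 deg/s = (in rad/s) 0.06151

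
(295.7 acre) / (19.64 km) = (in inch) 2399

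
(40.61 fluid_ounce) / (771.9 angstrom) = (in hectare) 1.556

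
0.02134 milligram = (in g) 2.134e-05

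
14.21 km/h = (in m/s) 3.947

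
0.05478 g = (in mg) 54.78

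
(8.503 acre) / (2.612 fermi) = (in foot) 4.322e+19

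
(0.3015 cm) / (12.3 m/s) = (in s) 0.0002451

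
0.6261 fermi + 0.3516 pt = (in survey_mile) 7.707e-08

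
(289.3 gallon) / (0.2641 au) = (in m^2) 2.772e-11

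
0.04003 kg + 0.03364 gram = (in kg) 0.04006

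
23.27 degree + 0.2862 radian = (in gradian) 44.08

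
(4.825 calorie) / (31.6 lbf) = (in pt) 407.1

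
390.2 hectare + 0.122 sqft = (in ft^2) 4.2e+07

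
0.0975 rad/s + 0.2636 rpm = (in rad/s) 0.1251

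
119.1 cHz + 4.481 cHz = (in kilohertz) 0.001236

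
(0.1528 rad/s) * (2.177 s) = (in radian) 0.3326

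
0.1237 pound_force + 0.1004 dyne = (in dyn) 5.502e+04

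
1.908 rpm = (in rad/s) 0.1998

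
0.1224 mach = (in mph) 93.23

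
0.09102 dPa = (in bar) 9.102e-08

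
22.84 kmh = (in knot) 12.33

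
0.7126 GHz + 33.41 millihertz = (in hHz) 7.126e+06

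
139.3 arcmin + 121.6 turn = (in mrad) 7.641e+05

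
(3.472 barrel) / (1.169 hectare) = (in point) 0.1339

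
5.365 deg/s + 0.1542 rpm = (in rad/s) 0.1098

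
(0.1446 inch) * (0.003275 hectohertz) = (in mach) 3.533e-06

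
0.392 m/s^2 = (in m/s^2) 0.392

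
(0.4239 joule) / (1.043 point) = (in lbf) 259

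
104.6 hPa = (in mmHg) 78.46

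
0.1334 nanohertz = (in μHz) 0.0001334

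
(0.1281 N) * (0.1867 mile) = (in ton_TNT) 9.199e-09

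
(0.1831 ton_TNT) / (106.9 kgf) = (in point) 2.071e+09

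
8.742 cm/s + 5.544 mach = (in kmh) 6796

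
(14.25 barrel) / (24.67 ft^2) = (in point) 2802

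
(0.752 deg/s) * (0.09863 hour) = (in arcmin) 1.602e+04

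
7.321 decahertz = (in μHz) 7.321e+07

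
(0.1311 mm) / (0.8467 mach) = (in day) 5.263e-12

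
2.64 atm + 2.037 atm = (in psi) 68.73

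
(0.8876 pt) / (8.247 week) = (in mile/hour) 1.404e-10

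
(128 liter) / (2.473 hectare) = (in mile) 3.216e-09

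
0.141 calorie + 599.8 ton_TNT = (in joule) 2.51e+12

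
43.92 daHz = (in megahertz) 0.0004392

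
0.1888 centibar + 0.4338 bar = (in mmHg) 326.8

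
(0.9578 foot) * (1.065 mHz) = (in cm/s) 0.03109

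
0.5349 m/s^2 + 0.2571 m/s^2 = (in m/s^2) 0.792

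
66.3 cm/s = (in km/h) 2.387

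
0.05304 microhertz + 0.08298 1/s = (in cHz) 8.298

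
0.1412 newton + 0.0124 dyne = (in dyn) 1.412e+04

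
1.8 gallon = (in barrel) 0.04286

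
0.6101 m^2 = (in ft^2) 6.567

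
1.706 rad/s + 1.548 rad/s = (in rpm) 31.07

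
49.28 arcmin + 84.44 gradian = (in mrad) 1341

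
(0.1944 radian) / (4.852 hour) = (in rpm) 0.0001063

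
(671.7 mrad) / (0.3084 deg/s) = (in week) 0.0002063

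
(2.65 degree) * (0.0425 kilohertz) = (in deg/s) 112.6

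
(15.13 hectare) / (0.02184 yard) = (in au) 5.064e-05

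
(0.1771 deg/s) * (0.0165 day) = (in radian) 4.406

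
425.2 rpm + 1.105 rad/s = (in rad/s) 45.63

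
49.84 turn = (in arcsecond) 6.459e+07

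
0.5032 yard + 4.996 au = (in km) 7.474e+08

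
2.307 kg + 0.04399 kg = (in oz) 82.93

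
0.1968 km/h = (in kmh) 0.1968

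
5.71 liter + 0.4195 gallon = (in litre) 7.298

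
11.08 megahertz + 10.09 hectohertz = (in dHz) 1.108e+08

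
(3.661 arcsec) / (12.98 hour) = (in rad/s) 3.798e-10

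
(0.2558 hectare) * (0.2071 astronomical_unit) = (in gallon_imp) 1.743e+16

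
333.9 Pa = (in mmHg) 2.504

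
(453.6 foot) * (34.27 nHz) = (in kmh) 1.706e-05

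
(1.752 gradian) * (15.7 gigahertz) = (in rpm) 4.126e+09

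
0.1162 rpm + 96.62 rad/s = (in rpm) 922.8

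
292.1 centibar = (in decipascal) 2.921e+06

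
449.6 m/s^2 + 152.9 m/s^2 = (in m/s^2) 602.5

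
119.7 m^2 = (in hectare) 0.01197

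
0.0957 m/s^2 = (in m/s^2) 0.0957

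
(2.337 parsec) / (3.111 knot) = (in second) 4.506e+16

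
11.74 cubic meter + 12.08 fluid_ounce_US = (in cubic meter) 11.74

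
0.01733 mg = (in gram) 1.733e-05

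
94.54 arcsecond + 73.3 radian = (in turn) 11.67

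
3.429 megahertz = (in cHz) 3.429e+08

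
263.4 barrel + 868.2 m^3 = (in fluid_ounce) 3.077e+07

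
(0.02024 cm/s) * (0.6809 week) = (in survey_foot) 273.5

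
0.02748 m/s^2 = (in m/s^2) 0.02748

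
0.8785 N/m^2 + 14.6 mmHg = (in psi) 0.2824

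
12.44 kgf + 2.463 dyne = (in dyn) 1.22e+07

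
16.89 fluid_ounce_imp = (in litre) 0.4799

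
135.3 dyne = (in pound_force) 0.0003042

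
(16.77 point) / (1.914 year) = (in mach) 2.879e-13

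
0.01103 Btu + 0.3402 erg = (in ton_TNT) 2.781e-09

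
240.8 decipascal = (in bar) 0.0002408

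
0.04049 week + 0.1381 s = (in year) 0.0007765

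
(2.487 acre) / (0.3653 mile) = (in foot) 56.17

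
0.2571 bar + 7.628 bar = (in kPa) 788.5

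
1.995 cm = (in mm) 19.95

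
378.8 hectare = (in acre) 936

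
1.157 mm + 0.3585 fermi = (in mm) 1.157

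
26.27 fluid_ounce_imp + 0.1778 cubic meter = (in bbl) 1.123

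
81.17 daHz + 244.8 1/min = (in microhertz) 8.158e+08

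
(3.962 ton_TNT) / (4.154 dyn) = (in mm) 3.991e+17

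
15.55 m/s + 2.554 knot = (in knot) 32.78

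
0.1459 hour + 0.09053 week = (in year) 0.001753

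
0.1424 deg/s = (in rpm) 0.02373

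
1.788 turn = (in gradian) 715.2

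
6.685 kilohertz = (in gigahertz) 6.685e-06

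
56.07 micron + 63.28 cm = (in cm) 63.29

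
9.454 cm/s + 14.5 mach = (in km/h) 1.777e+04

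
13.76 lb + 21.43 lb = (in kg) 15.96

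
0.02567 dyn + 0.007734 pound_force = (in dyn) 3440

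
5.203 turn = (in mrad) 3.269e+04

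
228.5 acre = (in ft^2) 9.953e+06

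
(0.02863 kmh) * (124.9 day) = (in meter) 8.582e+04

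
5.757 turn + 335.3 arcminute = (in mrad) 3.627e+04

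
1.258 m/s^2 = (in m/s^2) 1.258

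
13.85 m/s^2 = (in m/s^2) 13.85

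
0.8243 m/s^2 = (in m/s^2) 0.8243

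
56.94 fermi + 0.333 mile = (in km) 0.5359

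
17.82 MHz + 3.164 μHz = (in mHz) 1.782e+10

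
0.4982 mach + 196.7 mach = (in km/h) 2.417e+05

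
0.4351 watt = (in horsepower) 0.0005835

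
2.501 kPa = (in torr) 18.76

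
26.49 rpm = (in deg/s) 158.9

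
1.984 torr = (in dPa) 2645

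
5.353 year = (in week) 279.1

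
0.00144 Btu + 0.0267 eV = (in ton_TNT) 3.631e-10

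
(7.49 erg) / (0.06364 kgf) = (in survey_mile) 7.457e-10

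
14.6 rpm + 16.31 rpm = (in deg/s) 185.5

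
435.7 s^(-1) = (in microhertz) 4.357e+08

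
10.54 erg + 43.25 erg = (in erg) 53.79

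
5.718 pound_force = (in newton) 25.43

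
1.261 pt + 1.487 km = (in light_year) 1.572e-13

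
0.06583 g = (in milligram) 65.83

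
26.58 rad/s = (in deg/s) 1523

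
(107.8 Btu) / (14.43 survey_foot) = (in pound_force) 5813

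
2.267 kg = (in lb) 4.998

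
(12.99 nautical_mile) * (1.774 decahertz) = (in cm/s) 4.268e+07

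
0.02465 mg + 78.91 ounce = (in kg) 2.237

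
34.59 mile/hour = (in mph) 34.59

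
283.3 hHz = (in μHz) 2.833e+10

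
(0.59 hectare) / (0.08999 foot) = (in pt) 6.097e+08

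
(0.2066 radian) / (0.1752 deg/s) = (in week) 0.0001117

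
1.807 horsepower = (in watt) 1347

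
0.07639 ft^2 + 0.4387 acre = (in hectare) 0.1775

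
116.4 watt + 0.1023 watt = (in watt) 116.5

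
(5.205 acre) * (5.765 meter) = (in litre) 1.214e+08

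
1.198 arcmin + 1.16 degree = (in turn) 0.003278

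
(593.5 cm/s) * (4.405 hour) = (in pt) 2.668e+08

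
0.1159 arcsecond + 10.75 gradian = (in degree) 9.675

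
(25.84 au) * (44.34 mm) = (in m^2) 1.714e+11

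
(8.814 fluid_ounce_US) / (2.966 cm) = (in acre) 2.172e-06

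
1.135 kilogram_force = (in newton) 11.13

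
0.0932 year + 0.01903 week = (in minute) 4.918e+04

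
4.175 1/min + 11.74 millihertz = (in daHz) 0.008132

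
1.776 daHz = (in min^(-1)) 1066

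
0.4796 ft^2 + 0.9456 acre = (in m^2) 3827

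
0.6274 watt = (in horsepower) 0.0008414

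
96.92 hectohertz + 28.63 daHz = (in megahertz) 0.009978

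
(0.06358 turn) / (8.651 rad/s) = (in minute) 0.0007696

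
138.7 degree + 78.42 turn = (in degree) 2.837e+04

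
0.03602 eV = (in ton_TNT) 1.379e-30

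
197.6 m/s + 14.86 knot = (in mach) 0.6028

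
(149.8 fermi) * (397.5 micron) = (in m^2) 5.955e-17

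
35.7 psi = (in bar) 2.461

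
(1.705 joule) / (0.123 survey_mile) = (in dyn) 861.3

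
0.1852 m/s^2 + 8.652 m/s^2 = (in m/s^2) 8.837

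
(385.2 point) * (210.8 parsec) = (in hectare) 8.839e+13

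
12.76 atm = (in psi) 187.5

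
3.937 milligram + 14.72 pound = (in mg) 6.677e+06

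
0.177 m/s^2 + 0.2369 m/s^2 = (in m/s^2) 0.4139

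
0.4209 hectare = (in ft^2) 4.531e+04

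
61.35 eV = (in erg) 9.829e-11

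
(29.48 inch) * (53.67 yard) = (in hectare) 0.003675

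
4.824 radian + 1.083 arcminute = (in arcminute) 1.658e+04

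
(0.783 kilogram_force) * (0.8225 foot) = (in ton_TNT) 4.601e-10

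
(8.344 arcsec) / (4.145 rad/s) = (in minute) 1.627e-07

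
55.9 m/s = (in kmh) 201.2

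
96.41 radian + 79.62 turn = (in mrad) 5.967e+05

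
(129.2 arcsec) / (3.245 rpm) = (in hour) 5.12e-07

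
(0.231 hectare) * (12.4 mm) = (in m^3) 28.64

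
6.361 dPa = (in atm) 6.278e-06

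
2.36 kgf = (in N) 23.14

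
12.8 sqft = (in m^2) 1.189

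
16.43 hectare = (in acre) 40.6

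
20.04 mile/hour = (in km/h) 32.25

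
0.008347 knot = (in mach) 1.261e-05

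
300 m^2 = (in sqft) 3229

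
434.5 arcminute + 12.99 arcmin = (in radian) 0.1302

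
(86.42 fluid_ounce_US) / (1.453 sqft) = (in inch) 0.7454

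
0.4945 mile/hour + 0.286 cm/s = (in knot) 0.4353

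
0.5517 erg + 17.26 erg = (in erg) 17.81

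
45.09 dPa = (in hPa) 0.04509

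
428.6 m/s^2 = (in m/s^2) 428.6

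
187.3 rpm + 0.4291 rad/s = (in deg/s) 1148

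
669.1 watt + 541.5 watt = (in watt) 1211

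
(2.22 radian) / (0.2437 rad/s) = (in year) 2.889e-07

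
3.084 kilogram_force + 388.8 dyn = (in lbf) 6.8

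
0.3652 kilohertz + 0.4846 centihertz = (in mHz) 3.652e+05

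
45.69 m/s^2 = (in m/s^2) 45.69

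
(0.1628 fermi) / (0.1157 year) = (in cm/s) 4.462e-21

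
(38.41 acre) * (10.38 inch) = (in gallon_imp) 9.015e+06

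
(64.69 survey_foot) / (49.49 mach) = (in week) 1.935e-09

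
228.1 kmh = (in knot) 123.2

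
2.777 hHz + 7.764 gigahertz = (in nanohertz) 7.764e+18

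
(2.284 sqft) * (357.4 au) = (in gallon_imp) 2.496e+15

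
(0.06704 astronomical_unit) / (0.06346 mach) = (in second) 4.641e+08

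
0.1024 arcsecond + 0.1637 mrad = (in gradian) 0.01045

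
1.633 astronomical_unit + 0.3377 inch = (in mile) 1.518e+08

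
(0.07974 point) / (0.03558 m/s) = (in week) 1.307e-09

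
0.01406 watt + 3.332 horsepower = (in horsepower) 3.332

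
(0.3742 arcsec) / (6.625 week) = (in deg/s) 2.594e-11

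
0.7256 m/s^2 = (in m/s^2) 0.7256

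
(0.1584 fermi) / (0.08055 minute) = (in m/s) 3.277e-17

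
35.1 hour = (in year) 0.004007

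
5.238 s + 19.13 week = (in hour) 3214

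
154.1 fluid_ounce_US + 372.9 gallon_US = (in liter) 1416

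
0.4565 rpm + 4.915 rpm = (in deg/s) 32.23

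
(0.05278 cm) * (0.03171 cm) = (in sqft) 1.802e-06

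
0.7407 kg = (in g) 740.7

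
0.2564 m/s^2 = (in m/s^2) 0.2564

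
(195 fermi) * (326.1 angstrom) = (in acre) 1.571e-24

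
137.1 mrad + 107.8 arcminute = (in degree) 9.652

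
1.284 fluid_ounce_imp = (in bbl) 0.0002295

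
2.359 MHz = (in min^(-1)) 1.415e+08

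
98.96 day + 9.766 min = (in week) 14.14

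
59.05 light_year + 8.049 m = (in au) 3.734e+06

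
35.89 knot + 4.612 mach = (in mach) 4.666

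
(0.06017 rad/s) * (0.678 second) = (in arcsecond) 8415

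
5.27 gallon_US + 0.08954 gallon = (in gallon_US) 5.36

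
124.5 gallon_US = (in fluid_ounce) 1.594e+04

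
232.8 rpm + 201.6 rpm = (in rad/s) 45.49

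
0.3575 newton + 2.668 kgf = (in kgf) 2.704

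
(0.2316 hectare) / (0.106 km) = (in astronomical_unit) 1.461e-10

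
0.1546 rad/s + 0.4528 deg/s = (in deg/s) 9.311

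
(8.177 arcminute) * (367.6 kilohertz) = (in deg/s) 5.01e+04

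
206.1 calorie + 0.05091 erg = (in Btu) 0.8173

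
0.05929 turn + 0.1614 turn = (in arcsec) 2.86e+05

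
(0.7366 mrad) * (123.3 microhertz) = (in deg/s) 5.204e-06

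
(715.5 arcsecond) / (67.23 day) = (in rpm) 5.703e-09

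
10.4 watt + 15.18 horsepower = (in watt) 1.133e+04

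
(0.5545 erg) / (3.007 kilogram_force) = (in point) 5.33e-06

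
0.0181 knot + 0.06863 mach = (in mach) 0.06866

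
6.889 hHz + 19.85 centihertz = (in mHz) 6.891e+05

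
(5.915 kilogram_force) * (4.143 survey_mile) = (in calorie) 9.244e+04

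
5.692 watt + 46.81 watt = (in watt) 52.5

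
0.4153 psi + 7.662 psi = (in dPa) 5.569e+05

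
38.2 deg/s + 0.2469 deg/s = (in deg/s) 38.45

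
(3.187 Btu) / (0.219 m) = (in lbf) 3452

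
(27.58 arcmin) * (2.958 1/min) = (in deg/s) 0.02266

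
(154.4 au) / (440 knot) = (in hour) 2.835e+07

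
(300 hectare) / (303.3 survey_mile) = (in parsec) 1.992e-16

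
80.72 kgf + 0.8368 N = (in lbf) 178.1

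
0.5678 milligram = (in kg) 5.678e-07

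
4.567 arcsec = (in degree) 0.001269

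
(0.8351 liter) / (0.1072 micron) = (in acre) 1.925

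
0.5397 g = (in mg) 539.7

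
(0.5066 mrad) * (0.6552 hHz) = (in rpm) 0.317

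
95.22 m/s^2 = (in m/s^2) 95.22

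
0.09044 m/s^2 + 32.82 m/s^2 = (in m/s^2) 32.91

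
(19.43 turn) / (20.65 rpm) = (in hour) 0.01568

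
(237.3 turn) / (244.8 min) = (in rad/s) 0.1015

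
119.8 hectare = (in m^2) 1.198e+06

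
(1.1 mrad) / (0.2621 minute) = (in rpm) 0.000668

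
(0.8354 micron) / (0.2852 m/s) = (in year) 9.288e-14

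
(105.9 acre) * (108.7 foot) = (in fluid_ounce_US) 4.801e+11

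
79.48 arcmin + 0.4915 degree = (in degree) 1.816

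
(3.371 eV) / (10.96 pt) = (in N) 1.397e-16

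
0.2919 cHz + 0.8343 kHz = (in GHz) 8.343e-07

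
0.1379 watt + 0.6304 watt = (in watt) 0.7683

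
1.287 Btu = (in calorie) 324.5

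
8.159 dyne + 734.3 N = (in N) 734.3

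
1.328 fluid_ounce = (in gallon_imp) 0.008639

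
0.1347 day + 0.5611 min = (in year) 0.0003701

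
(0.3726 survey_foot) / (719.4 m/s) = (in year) 5.006e-12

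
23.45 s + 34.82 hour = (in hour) 34.83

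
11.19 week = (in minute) 1.128e+05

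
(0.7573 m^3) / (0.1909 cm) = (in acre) 0.09803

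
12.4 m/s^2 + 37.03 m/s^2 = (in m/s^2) 49.43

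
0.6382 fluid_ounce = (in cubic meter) 1.887e-05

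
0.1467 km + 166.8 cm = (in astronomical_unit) 9.918e-10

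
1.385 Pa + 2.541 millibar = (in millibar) 2.555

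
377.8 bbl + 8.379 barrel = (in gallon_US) 1.622e+04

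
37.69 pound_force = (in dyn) 1.677e+07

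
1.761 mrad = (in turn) 0.0002803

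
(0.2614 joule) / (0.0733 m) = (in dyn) 3.566e+05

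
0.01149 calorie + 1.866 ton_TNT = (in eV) 4.873e+28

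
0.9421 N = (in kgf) 0.09607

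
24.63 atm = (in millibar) 2.496e+04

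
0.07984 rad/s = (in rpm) 0.7624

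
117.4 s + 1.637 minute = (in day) 0.002496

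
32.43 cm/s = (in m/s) 0.3243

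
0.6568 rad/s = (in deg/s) 37.63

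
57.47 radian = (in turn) 9.147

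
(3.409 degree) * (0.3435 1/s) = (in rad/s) 0.02044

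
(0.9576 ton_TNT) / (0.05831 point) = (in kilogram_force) 1.986e+13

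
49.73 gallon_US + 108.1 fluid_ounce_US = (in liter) 191.4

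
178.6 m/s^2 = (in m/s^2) 178.6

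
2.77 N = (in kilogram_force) 0.2825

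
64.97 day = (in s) 5.613e+06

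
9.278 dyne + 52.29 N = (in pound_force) 11.76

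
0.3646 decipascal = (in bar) 3.646e-07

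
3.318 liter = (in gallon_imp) 0.7299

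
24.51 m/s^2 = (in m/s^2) 24.51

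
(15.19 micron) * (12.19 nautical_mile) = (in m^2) 0.3429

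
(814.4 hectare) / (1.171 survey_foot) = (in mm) 2.282e+10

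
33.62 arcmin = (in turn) 0.001556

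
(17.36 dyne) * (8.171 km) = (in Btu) 0.001344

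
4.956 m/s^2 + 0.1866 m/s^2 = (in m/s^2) 5.143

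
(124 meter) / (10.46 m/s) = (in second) 11.85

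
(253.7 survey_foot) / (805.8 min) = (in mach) 4.697e-06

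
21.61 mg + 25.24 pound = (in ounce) 403.8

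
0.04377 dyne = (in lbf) 9.84e-08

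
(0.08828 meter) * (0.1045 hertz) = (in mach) 2.709e-05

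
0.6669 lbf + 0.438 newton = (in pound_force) 0.7654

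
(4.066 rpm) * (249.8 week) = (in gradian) 4.095e+09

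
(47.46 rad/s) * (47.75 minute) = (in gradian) 8.656e+06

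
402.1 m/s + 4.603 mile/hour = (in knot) 785.6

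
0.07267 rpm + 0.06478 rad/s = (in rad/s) 0.07239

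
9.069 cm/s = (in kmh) 0.3265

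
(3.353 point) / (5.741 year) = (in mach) 1.919e-14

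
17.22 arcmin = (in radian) 0.005009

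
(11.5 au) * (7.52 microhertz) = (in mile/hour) 2.894e+07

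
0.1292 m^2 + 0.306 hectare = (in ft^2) 3.294e+04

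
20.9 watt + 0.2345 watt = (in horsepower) 0.02834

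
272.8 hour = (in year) 0.03114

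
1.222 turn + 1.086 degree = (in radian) 7.697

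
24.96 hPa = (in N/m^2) 2496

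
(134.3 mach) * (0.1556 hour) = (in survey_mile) 1.592e+04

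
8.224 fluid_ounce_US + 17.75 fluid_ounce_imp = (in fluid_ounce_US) 25.28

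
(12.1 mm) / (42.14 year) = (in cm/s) 9.105e-10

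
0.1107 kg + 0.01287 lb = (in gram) 116.5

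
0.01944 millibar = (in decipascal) 19.44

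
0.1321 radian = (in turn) 0.02102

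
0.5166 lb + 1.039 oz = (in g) 263.8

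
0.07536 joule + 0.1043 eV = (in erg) 7.536e+05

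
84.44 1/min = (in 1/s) 1.407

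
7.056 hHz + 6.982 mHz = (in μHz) 7.056e+08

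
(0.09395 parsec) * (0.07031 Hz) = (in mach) 5.986e+11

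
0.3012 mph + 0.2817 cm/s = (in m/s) 0.1375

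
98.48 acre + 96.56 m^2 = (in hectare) 39.86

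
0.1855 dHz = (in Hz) 0.01855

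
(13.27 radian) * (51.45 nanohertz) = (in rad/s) 6.827e-07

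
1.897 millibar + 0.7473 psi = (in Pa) 5342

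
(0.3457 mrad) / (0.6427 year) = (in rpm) 1.629e-10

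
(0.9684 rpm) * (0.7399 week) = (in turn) 7223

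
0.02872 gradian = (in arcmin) 1.551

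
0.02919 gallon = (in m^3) 0.0001105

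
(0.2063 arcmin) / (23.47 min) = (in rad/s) 4.261e-08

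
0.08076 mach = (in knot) 53.45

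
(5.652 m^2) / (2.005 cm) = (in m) 281.9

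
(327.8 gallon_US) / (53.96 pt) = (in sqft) 701.6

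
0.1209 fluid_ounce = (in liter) 0.003575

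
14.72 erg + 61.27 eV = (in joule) 1.472e-06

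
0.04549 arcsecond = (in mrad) 0.0002205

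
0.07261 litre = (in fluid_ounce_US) 2.455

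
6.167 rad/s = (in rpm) 58.89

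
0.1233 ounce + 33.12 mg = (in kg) 0.003529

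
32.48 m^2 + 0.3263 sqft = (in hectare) 0.003251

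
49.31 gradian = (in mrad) 774.6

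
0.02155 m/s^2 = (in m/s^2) 0.02155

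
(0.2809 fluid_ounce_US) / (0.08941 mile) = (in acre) 1.427e-11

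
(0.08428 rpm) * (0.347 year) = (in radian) 9.658e+04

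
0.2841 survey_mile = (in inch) 1.8e+04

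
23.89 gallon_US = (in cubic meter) 0.09043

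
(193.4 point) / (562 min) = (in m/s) 2.023e-06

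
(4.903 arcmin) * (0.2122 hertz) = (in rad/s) 0.0003026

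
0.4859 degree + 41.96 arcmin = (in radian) 0.02069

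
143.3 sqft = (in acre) 0.00329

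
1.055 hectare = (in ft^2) 1.136e+05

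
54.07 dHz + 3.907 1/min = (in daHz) 0.5472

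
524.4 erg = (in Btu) 4.97e-08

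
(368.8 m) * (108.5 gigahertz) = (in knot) 7.778e+13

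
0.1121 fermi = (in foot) 3.678e-16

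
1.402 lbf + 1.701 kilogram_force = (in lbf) 5.152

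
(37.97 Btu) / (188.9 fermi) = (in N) 2.121e+17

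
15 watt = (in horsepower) 0.02012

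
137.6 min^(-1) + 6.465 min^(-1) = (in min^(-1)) 144.1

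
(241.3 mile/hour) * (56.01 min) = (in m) 3.625e+05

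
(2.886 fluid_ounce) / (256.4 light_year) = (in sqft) 3.787e-22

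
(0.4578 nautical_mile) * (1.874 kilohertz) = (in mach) 4666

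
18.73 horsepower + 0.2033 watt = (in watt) 1.397e+04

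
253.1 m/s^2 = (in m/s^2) 253.1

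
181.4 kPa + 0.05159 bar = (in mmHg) 1399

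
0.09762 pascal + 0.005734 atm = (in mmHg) 4.359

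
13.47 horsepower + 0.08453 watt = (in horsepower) 13.47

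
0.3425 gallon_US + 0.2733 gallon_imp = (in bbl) 0.01597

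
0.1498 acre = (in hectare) 0.06062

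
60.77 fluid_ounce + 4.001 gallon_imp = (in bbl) 0.1257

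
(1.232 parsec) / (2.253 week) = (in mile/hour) 6.241e+10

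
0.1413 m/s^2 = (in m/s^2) 0.1413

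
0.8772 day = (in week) 0.1253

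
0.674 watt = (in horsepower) 0.0009038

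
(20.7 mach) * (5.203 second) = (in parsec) 1.188e-12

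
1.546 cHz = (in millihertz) 15.46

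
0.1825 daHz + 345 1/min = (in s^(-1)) 7.575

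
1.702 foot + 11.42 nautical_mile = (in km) 21.15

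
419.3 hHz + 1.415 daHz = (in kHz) 41.94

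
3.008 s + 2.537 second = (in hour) 0.00154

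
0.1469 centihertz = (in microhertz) 1469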